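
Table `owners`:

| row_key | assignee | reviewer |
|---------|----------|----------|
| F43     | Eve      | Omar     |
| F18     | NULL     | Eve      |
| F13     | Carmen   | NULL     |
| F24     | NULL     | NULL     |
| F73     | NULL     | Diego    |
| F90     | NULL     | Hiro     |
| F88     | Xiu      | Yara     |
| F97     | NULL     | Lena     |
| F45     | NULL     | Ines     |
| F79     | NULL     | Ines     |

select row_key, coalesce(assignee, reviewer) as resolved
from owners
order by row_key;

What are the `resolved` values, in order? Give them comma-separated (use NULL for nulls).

Carmen, Eve, NULL, Eve, Ines, Diego, Ines, Xiu, Hiro, Lena

row_key=F13: assignee=Carmen → Carmen
row_key=F18: assignee=NULL, reviewer=Eve → Eve
row_key=F24: assignee=NULL, reviewer=NULL (all NULL) → NULL
row_key=F43: assignee=Eve → Eve
row_key=F45: assignee=NULL, reviewer=Ines → Ines
row_key=F73: assignee=NULL, reviewer=Diego → Diego
row_key=F79: assignee=NULL, reviewer=Ines → Ines
row_key=F88: assignee=Xiu → Xiu
row_key=F90: assignee=NULL, reviewer=Hiro → Hiro
row_key=F97: assignee=NULL, reviewer=Lena → Lena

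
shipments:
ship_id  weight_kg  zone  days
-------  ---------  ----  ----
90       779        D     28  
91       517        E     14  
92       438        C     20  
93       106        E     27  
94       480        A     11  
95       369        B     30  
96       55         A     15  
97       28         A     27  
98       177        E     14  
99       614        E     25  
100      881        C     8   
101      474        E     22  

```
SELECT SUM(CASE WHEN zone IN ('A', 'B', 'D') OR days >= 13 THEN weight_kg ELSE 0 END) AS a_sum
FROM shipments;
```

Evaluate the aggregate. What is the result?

4037

ship_id=90: ✓ → 779
ship_id=91: ✓ → 517
ship_id=92: ✓ → 438
ship_id=93: ✓ → 106
ship_id=94: ✓ → 480
ship_id=95: ✓ → 369
ship_id=96: ✓ → 55
ship_id=97: ✓ → 28
ship_id=98: ✓ → 177
ship_id=99: ✓ → 614
ship_id=100: ✗
ship_id=101: ✓ → 474
a_sum = 779 + 517 + 438 + 106 + 480 + 369 + 55 + 28 + 177 + 614 + 474 = 4037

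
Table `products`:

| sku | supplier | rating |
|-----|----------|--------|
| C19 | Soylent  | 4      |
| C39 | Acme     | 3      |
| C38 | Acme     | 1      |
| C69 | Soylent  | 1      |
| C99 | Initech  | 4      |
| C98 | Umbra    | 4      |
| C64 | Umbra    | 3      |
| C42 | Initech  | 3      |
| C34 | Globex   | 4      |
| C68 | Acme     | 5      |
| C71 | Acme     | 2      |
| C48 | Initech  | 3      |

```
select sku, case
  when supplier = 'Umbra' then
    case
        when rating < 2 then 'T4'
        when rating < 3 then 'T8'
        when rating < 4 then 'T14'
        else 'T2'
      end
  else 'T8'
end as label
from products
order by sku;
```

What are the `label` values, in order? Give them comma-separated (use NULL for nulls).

sku=C19: supplier='Soylent' → outer ELSE → T8
sku=C34: supplier='Globex' → outer ELSE → T8
sku=C38: supplier='Acme' → outer ELSE → T8
sku=C39: supplier='Acme' → outer ELSE → T8
sku=C42: supplier='Initech' → outer ELSE → T8
sku=C48: supplier='Initech' → outer ELSE → T8
sku=C64: supplier='Umbra' → inner[rating < 4] → T14
sku=C68: supplier='Acme' → outer ELSE → T8
sku=C69: supplier='Soylent' → outer ELSE → T8
sku=C71: supplier='Acme' → outer ELSE → T8
sku=C98: supplier='Umbra' → inner[ELSE] → T2
sku=C99: supplier='Initech' → outer ELSE → T8

T8, T8, T8, T8, T8, T8, T14, T8, T8, T8, T2, T8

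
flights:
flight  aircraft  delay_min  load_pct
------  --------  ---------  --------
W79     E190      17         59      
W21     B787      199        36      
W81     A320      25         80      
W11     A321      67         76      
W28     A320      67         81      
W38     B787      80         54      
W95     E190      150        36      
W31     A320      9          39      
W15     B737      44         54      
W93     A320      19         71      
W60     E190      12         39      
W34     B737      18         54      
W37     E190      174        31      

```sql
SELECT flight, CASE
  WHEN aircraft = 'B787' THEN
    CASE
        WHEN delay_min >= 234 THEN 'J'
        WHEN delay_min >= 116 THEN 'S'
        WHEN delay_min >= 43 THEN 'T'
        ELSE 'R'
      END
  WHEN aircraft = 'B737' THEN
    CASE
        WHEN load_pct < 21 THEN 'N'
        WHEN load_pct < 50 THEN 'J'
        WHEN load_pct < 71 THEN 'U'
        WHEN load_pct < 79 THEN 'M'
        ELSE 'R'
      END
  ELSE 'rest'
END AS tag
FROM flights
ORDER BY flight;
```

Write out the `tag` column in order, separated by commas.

flight=W11: aircraft='A321' → outer ELSE → rest
flight=W15: aircraft='B737' → inner[load_pct < 71] → U
flight=W21: aircraft='B787' → inner[delay_min >= 116] → S
flight=W28: aircraft='A320' → outer ELSE → rest
flight=W31: aircraft='A320' → outer ELSE → rest
flight=W34: aircraft='B737' → inner[load_pct < 71] → U
flight=W37: aircraft='E190' → outer ELSE → rest
flight=W38: aircraft='B787' → inner[delay_min >= 43] → T
flight=W60: aircraft='E190' → outer ELSE → rest
flight=W79: aircraft='E190' → outer ELSE → rest
flight=W81: aircraft='A320' → outer ELSE → rest
flight=W93: aircraft='A320' → outer ELSE → rest
flight=W95: aircraft='E190' → outer ELSE → rest

rest, U, S, rest, rest, U, rest, T, rest, rest, rest, rest, rest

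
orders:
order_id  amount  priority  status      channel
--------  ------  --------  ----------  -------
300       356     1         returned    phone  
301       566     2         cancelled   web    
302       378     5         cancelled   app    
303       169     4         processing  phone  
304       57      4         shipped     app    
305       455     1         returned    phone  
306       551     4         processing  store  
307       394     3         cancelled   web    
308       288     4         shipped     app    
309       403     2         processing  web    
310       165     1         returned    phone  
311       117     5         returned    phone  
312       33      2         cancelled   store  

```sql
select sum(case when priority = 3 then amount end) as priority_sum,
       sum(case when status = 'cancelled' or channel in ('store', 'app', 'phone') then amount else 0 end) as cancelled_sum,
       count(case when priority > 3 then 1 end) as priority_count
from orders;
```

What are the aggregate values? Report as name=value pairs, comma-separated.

priority_sum=394, cancelled_sum=3529, priority_count=6

[priority_sum: priority = 3]
order_id=300: ✗
order_id=301: ✗
order_id=302: ✗
order_id=303: ✗
order_id=304: ✗
order_id=305: ✗
order_id=306: ✗
order_id=307: ✓ → 394
order_id=308: ✗
order_id=309: ✗
order_id=310: ✗
order_id=311: ✗
order_id=312: ✗
priority_sum = 394
—
[cancelled_sum: status = 'cancelled' or channel in ('store', 'app', 'phone')]
order_id=300: ✓ → 356
order_id=301: ✓ → 566
order_id=302: ✓ → 378
order_id=303: ✓ → 169
order_id=304: ✓ → 57
order_id=305: ✓ → 455
order_id=306: ✓ → 551
order_id=307: ✓ → 394
order_id=308: ✓ → 288
order_id=309: ✗
order_id=310: ✓ → 165
order_id=311: ✓ → 117
order_id=312: ✓ → 33
cancelled_sum = 356 + 566 + 378 + 169 + 57 + 455 + 551 + 394 + 288 + 165 + 117 + 33 = 3529
—
[priority_count: priority > 3]
order_id=300: ✗
order_id=301: ✗
order_id=302: ✓ → 1
order_id=303: ✓ → 1
order_id=304: ✓ → 1
order_id=305: ✗
order_id=306: ✓ → 1
order_id=307: ✗
order_id=308: ✓ → 1
order_id=309: ✗
order_id=310: ✗
order_id=311: ✓ → 1
order_id=312: ✗
priority_count = COUNT(1, 1, 1, 1, 1, 1) = 6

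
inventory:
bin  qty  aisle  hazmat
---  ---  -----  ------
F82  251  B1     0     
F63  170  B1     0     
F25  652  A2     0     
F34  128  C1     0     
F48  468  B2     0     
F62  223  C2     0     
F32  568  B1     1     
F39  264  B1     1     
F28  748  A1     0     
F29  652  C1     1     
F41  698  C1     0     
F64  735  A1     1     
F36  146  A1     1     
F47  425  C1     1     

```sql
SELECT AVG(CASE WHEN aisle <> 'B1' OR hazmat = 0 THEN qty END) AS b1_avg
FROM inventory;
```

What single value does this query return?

441.3333333333

bin=F82: ✓ → 251
bin=F63: ✓ → 170
bin=F25: ✓ → 652
bin=F34: ✓ → 128
bin=F48: ✓ → 468
bin=F62: ✓ → 223
bin=F32: ✗
bin=F39: ✗
bin=F28: ✓ → 748
bin=F29: ✓ → 652
bin=F41: ✓ → 698
bin=F64: ✓ → 735
bin=F36: ✓ → 146
bin=F47: ✓ → 425
b1_avg = (251 + 170 + 652 + 128 + 468 + 223 + 748 + 652 + 698 + 735 + 146 + 425) / 12 = 441.3333333333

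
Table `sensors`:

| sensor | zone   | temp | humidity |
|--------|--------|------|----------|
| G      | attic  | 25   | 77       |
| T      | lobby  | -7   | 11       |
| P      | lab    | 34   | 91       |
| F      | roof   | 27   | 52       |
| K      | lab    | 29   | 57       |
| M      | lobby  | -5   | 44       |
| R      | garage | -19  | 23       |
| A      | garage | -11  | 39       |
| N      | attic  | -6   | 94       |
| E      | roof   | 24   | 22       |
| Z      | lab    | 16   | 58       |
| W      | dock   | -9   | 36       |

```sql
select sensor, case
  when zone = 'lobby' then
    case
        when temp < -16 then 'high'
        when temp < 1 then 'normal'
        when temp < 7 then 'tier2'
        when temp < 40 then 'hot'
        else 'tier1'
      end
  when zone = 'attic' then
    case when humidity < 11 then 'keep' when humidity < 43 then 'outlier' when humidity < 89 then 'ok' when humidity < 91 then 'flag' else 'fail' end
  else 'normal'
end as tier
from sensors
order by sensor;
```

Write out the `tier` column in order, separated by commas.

normal, normal, normal, ok, normal, normal, fail, normal, normal, normal, normal, normal

sensor=A: zone='garage' → outer ELSE → normal
sensor=E: zone='roof' → outer ELSE → normal
sensor=F: zone='roof' → outer ELSE → normal
sensor=G: zone='attic' → inner[humidity < 89] → ok
sensor=K: zone='lab' → outer ELSE → normal
sensor=M: zone='lobby' → inner[temp < 1] → normal
sensor=N: zone='attic' → inner[ELSE] → fail
sensor=P: zone='lab' → outer ELSE → normal
sensor=R: zone='garage' → outer ELSE → normal
sensor=T: zone='lobby' → inner[temp < 1] → normal
sensor=W: zone='dock' → outer ELSE → normal
sensor=Z: zone='lab' → outer ELSE → normal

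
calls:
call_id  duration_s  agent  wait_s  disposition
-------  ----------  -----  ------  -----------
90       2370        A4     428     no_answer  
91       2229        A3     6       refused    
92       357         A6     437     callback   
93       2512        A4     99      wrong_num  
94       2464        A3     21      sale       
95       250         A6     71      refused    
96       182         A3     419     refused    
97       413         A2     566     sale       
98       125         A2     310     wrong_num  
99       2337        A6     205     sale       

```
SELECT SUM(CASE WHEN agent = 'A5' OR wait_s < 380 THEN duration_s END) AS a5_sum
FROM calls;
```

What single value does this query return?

9917

call_id=90: ✗
call_id=91: ✓ → 2229
call_id=92: ✗
call_id=93: ✓ → 2512
call_id=94: ✓ → 2464
call_id=95: ✓ → 250
call_id=96: ✗
call_id=97: ✗
call_id=98: ✓ → 125
call_id=99: ✓ → 2337
a5_sum = 2229 + 2512 + 2464 + 250 + 125 + 2337 = 9917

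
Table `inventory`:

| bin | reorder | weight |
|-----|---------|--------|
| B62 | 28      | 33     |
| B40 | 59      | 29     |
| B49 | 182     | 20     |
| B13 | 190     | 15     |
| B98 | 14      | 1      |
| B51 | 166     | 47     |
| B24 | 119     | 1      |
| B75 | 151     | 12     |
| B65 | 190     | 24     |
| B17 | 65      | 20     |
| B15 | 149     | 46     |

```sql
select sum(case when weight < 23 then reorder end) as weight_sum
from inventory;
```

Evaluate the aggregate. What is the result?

721

bin=B62: ✗
bin=B40: ✗
bin=B49: ✓ → 182
bin=B13: ✓ → 190
bin=B98: ✓ → 14
bin=B51: ✗
bin=B24: ✓ → 119
bin=B75: ✓ → 151
bin=B65: ✗
bin=B17: ✓ → 65
bin=B15: ✗
weight_sum = 182 + 190 + 14 + 119 + 151 + 65 = 721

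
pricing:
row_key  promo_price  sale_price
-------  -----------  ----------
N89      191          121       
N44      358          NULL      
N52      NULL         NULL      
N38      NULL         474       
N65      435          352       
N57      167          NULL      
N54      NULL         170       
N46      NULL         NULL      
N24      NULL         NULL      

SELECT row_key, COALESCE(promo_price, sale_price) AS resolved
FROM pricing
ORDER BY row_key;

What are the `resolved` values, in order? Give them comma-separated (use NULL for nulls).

NULL, 474, 358, NULL, NULL, 170, 167, 435, 191

row_key=N24: promo_price=NULL, sale_price=NULL (all NULL) → NULL
row_key=N38: promo_price=NULL, sale_price=474 → 474
row_key=N44: promo_price=358 → 358
row_key=N46: promo_price=NULL, sale_price=NULL (all NULL) → NULL
row_key=N52: promo_price=NULL, sale_price=NULL (all NULL) → NULL
row_key=N54: promo_price=NULL, sale_price=170 → 170
row_key=N57: promo_price=167 → 167
row_key=N65: promo_price=435 → 435
row_key=N89: promo_price=191 → 191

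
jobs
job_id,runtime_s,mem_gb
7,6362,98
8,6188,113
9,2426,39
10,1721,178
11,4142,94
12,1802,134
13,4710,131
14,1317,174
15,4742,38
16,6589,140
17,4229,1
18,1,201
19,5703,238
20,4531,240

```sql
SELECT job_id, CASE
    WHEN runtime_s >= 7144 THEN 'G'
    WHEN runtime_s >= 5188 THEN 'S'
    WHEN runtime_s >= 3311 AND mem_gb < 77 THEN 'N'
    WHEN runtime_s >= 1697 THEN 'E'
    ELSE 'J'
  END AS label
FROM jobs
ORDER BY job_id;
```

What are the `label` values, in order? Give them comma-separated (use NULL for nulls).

job_id=7: runtime_s >= 5188 → S
job_id=8: runtime_s >= 5188 → S
job_id=9: runtime_s >= 1697 → E
job_id=10: runtime_s >= 1697 → E
job_id=11: runtime_s >= 1697 → E
job_id=12: runtime_s >= 1697 → E
job_id=13: runtime_s >= 1697 → E
job_id=14: ELSE → J
job_id=15: runtime_s >= 3311 AND mem_gb < 77 → N
job_id=16: runtime_s >= 5188 → S
job_id=17: runtime_s >= 3311 AND mem_gb < 77 → N
job_id=18: ELSE → J
job_id=19: runtime_s >= 5188 → S
job_id=20: runtime_s >= 1697 → E

S, S, E, E, E, E, E, J, N, S, N, J, S, E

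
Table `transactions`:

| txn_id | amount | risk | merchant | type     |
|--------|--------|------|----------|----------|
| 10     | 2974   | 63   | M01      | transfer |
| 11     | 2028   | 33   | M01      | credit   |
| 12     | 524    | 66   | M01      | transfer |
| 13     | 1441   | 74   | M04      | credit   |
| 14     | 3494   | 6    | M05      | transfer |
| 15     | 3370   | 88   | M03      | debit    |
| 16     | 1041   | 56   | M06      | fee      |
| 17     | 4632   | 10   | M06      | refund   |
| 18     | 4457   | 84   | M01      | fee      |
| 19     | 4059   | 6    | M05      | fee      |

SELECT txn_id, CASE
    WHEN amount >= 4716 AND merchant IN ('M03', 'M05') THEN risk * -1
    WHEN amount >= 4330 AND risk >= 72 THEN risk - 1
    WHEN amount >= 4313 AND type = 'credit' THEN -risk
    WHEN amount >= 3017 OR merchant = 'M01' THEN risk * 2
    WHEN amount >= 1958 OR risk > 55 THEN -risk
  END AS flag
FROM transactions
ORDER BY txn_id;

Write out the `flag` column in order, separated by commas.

126, 66, 132, -74, 12, 176, -56, 20, 83, 12

txn_id=10: amount >= 3017 OR merchant = 'M01' → 126
txn_id=11: amount >= 3017 OR merchant = 'M01' → 66
txn_id=12: amount >= 3017 OR merchant = 'M01' → 132
txn_id=13: amount >= 1958 OR risk > 55 → -74
txn_id=14: amount >= 3017 OR merchant = 'M01' → 12
txn_id=15: amount >= 3017 OR merchant = 'M01' → 176
txn_id=16: amount >= 1958 OR risk > 55 → -56
txn_id=17: amount >= 3017 OR merchant = 'M01' → 20
txn_id=18: amount >= 4330 AND risk >= 72 → 83
txn_id=19: amount >= 3017 OR merchant = 'M01' → 12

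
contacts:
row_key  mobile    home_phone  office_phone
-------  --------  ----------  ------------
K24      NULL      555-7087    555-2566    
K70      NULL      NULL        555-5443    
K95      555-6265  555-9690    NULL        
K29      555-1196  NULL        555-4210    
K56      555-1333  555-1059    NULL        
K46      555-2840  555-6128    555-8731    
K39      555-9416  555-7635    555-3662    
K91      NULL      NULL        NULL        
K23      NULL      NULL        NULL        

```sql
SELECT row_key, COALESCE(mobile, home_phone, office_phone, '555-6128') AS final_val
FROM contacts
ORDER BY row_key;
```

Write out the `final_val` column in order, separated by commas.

555-6128, 555-7087, 555-1196, 555-9416, 555-2840, 555-1333, 555-5443, 555-6128, 555-6265

row_key=K23: mobile=NULL, home_phone=NULL, office_phone=NULL, → literal 555-6128 → 555-6128
row_key=K24: mobile=NULL, home_phone=555-7087 → 555-7087
row_key=K29: mobile=555-1196 → 555-1196
row_key=K39: mobile=555-9416 → 555-9416
row_key=K46: mobile=555-2840 → 555-2840
row_key=K56: mobile=555-1333 → 555-1333
row_key=K70: mobile=NULL, home_phone=NULL, office_phone=555-5443 → 555-5443
row_key=K91: mobile=NULL, home_phone=NULL, office_phone=NULL, → literal 555-6128 → 555-6128
row_key=K95: mobile=555-6265 → 555-6265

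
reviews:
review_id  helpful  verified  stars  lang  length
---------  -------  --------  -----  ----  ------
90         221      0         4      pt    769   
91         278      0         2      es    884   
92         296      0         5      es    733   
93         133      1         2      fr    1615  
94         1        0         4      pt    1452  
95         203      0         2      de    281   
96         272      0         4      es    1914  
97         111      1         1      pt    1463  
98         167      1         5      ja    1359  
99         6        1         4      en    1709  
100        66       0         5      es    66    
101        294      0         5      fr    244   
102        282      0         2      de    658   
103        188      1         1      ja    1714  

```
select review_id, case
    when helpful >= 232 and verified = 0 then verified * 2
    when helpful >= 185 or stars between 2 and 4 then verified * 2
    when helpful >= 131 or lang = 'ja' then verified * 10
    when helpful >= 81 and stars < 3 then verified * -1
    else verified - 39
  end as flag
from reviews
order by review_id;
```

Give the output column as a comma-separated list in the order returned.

review_id=90: helpful >= 185 or stars between 2 and 4 → 0
review_id=91: helpful >= 232 and verified = 0 → 0
review_id=92: helpful >= 232 and verified = 0 → 0
review_id=93: helpful >= 185 or stars between 2 and 4 → 2
review_id=94: helpful >= 185 or stars between 2 and 4 → 0
review_id=95: helpful >= 185 or stars between 2 and 4 → 0
review_id=96: helpful >= 232 and verified = 0 → 0
review_id=97: helpful >= 81 and stars < 3 → -1
review_id=98: helpful >= 131 or lang = 'ja' → 10
review_id=99: helpful >= 185 or stars between 2 and 4 → 2
review_id=100: ELSE → -39
review_id=101: helpful >= 232 and verified = 0 → 0
review_id=102: helpful >= 232 and verified = 0 → 0
review_id=103: helpful >= 185 or stars between 2 and 4 → 2

0, 0, 0, 2, 0, 0, 0, -1, 10, 2, -39, 0, 0, 2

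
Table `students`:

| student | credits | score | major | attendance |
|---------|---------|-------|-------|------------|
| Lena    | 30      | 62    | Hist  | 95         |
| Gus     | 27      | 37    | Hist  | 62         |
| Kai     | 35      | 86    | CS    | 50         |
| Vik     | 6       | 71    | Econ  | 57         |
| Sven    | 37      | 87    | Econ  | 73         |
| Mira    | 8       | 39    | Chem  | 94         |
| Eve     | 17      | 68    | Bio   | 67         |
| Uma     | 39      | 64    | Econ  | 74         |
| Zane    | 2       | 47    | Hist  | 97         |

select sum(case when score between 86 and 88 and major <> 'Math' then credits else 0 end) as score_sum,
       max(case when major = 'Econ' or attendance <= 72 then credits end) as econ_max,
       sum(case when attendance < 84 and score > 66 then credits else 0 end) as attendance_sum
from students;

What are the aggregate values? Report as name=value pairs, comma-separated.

score_sum=72, econ_max=39, attendance_sum=95

[score_sum: score between 86 and 88 and major <> 'Math']
student=Lena: ✗
student=Gus: ✗
student=Kai: ✓ → 35
student=Vik: ✗
student=Sven: ✓ → 37
student=Mira: ✗
student=Eve: ✗
student=Uma: ✗
student=Zane: ✗
score_sum = 35 + 37 = 72
—
[econ_max: major = 'Econ' or attendance <= 72]
student=Lena: ✗
student=Gus: ✓ → 27
student=Kai: ✓ → 35
student=Vik: ✓ → 6
student=Sven: ✓ → 37
student=Mira: ✗
student=Eve: ✓ → 17
student=Uma: ✓ → 39
student=Zane: ✗
econ_max = MAX(27, 35, 6, 37, 17, 39) = 39
—
[attendance_sum: attendance < 84 and score > 66]
student=Lena: ✗
student=Gus: ✗
student=Kai: ✓ → 35
student=Vik: ✓ → 6
student=Sven: ✓ → 37
student=Mira: ✗
student=Eve: ✓ → 17
student=Uma: ✗
student=Zane: ✗
attendance_sum = 35 + 6 + 37 + 17 = 95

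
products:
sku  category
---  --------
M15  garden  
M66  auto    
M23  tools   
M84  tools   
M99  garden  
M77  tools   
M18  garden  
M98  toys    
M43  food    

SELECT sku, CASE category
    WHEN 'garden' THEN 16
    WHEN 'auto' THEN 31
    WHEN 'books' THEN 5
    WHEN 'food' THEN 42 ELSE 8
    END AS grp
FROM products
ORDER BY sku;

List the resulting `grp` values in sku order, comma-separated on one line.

16, 16, 8, 42, 31, 8, 8, 8, 16

sku=M15: category='garden' → 16
sku=M18: category='garden' → 16
sku=M23: ELSE → 8
sku=M43: category='food' → 42
sku=M66: category='auto' → 31
sku=M77: ELSE → 8
sku=M84: ELSE → 8
sku=M98: ELSE → 8
sku=M99: category='garden' → 16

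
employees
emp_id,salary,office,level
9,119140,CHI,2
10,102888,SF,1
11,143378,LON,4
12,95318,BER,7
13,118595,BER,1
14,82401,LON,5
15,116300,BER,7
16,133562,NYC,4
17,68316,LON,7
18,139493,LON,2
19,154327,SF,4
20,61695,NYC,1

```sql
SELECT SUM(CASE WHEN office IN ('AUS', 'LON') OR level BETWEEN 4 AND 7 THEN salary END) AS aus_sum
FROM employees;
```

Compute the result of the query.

933095

emp_id=9: ✗
emp_id=10: ✗
emp_id=11: ✓ → 143378
emp_id=12: ✓ → 95318
emp_id=13: ✗
emp_id=14: ✓ → 82401
emp_id=15: ✓ → 116300
emp_id=16: ✓ → 133562
emp_id=17: ✓ → 68316
emp_id=18: ✓ → 139493
emp_id=19: ✓ → 154327
emp_id=20: ✗
aus_sum = 143378 + 95318 + 82401 + 116300 + 133562 + 68316 + 139493 + 154327 = 933095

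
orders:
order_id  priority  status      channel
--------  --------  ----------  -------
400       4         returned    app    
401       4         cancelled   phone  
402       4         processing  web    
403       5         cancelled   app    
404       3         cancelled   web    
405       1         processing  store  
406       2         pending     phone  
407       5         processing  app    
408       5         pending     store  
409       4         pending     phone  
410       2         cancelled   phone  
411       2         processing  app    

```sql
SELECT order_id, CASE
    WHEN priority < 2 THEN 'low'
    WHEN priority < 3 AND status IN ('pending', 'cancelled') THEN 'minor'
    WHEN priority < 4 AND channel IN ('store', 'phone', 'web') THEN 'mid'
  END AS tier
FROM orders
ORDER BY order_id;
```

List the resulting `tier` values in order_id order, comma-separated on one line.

order_id=400: (no match → NULL) → NULL
order_id=401: (no match → NULL) → NULL
order_id=402: (no match → NULL) → NULL
order_id=403: (no match → NULL) → NULL
order_id=404: priority < 4 AND channel IN ('store', 'phone', 'web') → mid
order_id=405: priority < 2 → low
order_id=406: priority < 3 AND status IN ('pending', 'cancelled') → minor
order_id=407: (no match → NULL) → NULL
order_id=408: (no match → NULL) → NULL
order_id=409: (no match → NULL) → NULL
order_id=410: priority < 3 AND status IN ('pending', 'cancelled') → minor
order_id=411: (no match → NULL) → NULL

NULL, NULL, NULL, NULL, mid, low, minor, NULL, NULL, NULL, minor, NULL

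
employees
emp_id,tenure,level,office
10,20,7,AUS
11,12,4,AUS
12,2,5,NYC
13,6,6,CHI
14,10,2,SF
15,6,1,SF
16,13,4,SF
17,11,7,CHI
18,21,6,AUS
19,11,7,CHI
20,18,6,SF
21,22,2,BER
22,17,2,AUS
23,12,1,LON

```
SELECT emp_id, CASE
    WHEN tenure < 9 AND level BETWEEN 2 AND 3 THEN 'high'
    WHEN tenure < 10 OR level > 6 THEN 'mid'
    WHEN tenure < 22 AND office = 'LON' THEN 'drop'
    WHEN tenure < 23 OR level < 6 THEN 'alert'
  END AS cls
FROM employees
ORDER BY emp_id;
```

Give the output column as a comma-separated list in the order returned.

emp_id=10: tenure < 10 OR level > 6 → mid
emp_id=11: tenure < 23 OR level < 6 → alert
emp_id=12: tenure < 10 OR level > 6 → mid
emp_id=13: tenure < 10 OR level > 6 → mid
emp_id=14: tenure < 23 OR level < 6 → alert
emp_id=15: tenure < 10 OR level > 6 → mid
emp_id=16: tenure < 23 OR level < 6 → alert
emp_id=17: tenure < 10 OR level > 6 → mid
emp_id=18: tenure < 23 OR level < 6 → alert
emp_id=19: tenure < 10 OR level > 6 → mid
emp_id=20: tenure < 23 OR level < 6 → alert
emp_id=21: tenure < 23 OR level < 6 → alert
emp_id=22: tenure < 23 OR level < 6 → alert
emp_id=23: tenure < 22 AND office = 'LON' → drop

mid, alert, mid, mid, alert, mid, alert, mid, alert, mid, alert, alert, alert, drop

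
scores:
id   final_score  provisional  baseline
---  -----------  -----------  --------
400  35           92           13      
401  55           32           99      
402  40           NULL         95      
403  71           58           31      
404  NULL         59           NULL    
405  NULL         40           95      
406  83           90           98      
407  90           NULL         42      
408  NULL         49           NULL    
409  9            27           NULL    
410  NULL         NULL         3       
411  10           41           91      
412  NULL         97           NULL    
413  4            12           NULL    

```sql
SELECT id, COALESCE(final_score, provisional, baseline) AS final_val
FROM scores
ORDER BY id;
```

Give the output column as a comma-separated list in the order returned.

35, 55, 40, 71, 59, 40, 83, 90, 49, 9, 3, 10, 97, 4

id=400: final_score=35 → 35
id=401: final_score=55 → 55
id=402: final_score=40 → 40
id=403: final_score=71 → 71
id=404: final_score=NULL, provisional=59 → 59
id=405: final_score=NULL, provisional=40 → 40
id=406: final_score=83 → 83
id=407: final_score=90 → 90
id=408: final_score=NULL, provisional=49 → 49
id=409: final_score=9 → 9
id=410: final_score=NULL, provisional=NULL, baseline=3 → 3
id=411: final_score=10 → 10
id=412: final_score=NULL, provisional=97 → 97
id=413: final_score=4 → 4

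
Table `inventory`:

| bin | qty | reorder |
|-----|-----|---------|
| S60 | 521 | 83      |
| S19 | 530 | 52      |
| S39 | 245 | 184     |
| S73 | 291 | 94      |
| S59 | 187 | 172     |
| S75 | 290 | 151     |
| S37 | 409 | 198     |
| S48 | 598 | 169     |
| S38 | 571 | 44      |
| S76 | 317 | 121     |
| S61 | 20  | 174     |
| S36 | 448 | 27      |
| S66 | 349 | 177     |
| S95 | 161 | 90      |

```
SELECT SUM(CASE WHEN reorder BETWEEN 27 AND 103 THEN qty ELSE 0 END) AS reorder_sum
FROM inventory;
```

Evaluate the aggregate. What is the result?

bin=S60: ✓ → 521
bin=S19: ✓ → 530
bin=S39: ✗
bin=S73: ✓ → 291
bin=S59: ✗
bin=S75: ✗
bin=S37: ✗
bin=S48: ✗
bin=S38: ✓ → 571
bin=S76: ✗
bin=S61: ✗
bin=S36: ✓ → 448
bin=S66: ✗
bin=S95: ✓ → 161
reorder_sum = 521 + 530 + 291 + 571 + 448 + 161 = 2522

2522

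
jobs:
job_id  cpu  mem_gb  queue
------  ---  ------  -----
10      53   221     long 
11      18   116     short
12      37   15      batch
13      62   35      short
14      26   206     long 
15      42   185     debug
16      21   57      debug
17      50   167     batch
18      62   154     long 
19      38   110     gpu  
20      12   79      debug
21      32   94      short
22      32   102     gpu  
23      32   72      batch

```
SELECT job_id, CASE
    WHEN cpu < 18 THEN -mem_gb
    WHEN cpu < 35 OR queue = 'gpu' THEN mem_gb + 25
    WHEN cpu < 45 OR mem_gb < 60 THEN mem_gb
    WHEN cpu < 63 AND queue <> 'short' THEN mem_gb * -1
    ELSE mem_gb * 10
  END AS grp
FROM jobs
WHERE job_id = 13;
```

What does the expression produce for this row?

job_id = 13: cpu=62, mem_gb=35, queue=short.
cpu < 18 → false
cpu < 35 OR queue = 'gpu' → false
cpu < 45 OR mem_gb < 60 → true → 35

35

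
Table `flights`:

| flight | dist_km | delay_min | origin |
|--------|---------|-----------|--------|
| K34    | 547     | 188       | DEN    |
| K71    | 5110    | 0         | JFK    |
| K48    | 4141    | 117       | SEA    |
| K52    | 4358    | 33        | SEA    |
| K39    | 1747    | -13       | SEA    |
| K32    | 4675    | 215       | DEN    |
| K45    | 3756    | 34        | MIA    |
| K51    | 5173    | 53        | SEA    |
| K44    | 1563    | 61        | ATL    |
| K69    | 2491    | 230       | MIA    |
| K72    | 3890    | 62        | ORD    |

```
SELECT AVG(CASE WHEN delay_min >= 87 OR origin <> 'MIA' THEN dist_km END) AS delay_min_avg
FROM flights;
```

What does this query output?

flight=K34: ✓ → 547
flight=K71: ✓ → 5110
flight=K48: ✓ → 4141
flight=K52: ✓ → 4358
flight=K39: ✓ → 1747
flight=K32: ✓ → 4675
flight=K45: ✗
flight=K51: ✓ → 5173
flight=K44: ✓ → 1563
flight=K69: ✓ → 2491
flight=K72: ✓ → 3890
delay_min_avg = (547 + 5110 + 4141 + 4358 + 1747 + 4675 + 5173 + 1563 + 2491 + 3890) / 10 = 3369.5

3369.5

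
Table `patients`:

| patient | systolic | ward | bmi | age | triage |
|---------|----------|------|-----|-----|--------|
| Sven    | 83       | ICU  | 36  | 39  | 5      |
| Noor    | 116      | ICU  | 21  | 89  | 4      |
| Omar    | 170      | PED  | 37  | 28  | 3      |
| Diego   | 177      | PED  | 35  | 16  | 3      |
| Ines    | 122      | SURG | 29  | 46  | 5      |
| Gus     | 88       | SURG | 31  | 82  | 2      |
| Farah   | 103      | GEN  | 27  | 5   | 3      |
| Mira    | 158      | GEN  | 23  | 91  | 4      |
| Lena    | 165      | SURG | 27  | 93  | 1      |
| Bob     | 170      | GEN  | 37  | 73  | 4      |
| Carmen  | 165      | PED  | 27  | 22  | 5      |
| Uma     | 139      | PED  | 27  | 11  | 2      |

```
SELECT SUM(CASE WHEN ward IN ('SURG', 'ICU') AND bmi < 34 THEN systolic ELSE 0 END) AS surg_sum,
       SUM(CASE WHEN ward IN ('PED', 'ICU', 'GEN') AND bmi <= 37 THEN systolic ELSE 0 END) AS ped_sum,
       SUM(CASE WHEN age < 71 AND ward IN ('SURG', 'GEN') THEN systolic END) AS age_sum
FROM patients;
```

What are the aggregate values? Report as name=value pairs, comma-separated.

[surg_sum: ward IN ('SURG', 'ICU') AND bmi < 34]
patient=Sven: ✗
patient=Noor: ✓ → 116
patient=Omar: ✗
patient=Diego: ✗
patient=Ines: ✓ → 122
patient=Gus: ✓ → 88
patient=Farah: ✗
patient=Mira: ✗
patient=Lena: ✓ → 165
patient=Bob: ✗
patient=Carmen: ✗
patient=Uma: ✗
surg_sum = 116 + 122 + 88 + 165 = 491
—
[ped_sum: ward IN ('PED', 'ICU', 'GEN') AND bmi <= 37]
patient=Sven: ✓ → 83
patient=Noor: ✓ → 116
patient=Omar: ✓ → 170
patient=Diego: ✓ → 177
patient=Ines: ✗
patient=Gus: ✗
patient=Farah: ✓ → 103
patient=Mira: ✓ → 158
patient=Lena: ✗
patient=Bob: ✓ → 170
patient=Carmen: ✓ → 165
patient=Uma: ✓ → 139
ped_sum = 83 + 116 + 170 + 177 + 103 + 158 + 170 + 165 + 139 = 1281
—
[age_sum: age < 71 AND ward IN ('SURG', 'GEN')]
patient=Sven: ✗
patient=Noor: ✗
patient=Omar: ✗
patient=Diego: ✗
patient=Ines: ✓ → 122
patient=Gus: ✗
patient=Farah: ✓ → 103
patient=Mira: ✗
patient=Lena: ✗
patient=Bob: ✗
patient=Carmen: ✗
patient=Uma: ✗
age_sum = 122 + 103 = 225

surg_sum=491, ped_sum=1281, age_sum=225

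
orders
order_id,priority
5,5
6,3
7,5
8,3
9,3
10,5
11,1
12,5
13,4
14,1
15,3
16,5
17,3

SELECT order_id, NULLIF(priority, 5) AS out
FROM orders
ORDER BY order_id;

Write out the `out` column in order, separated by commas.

NULL, 3, NULL, 3, 3, NULL, 1, NULL, 4, 1, 3, NULL, 3

order_id=5: priority=5 vs 5: equal → NULL
order_id=6: priority=3 vs 5: differ → 3
order_id=7: priority=5 vs 5: equal → NULL
order_id=8: priority=3 vs 5: differ → 3
order_id=9: priority=3 vs 5: differ → 3
order_id=10: priority=5 vs 5: equal → NULL
order_id=11: priority=1 vs 5: differ → 1
order_id=12: priority=5 vs 5: equal → NULL
order_id=13: priority=4 vs 5: differ → 4
order_id=14: priority=1 vs 5: differ → 1
order_id=15: priority=3 vs 5: differ → 3
order_id=16: priority=5 vs 5: equal → NULL
order_id=17: priority=3 vs 5: differ → 3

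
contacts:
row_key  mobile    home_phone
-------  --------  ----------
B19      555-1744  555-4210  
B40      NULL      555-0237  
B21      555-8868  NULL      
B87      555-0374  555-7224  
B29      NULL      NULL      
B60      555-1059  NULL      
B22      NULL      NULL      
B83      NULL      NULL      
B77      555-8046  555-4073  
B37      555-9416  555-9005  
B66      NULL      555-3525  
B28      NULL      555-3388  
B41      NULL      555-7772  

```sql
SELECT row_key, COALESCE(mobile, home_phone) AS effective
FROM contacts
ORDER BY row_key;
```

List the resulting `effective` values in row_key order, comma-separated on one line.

555-1744, 555-8868, NULL, 555-3388, NULL, 555-9416, 555-0237, 555-7772, 555-1059, 555-3525, 555-8046, NULL, 555-0374

row_key=B19: mobile=555-1744 → 555-1744
row_key=B21: mobile=555-8868 → 555-8868
row_key=B22: mobile=NULL, home_phone=NULL (all NULL) → NULL
row_key=B28: mobile=NULL, home_phone=555-3388 → 555-3388
row_key=B29: mobile=NULL, home_phone=NULL (all NULL) → NULL
row_key=B37: mobile=555-9416 → 555-9416
row_key=B40: mobile=NULL, home_phone=555-0237 → 555-0237
row_key=B41: mobile=NULL, home_phone=555-7772 → 555-7772
row_key=B60: mobile=555-1059 → 555-1059
row_key=B66: mobile=NULL, home_phone=555-3525 → 555-3525
row_key=B77: mobile=555-8046 → 555-8046
row_key=B83: mobile=NULL, home_phone=NULL (all NULL) → NULL
row_key=B87: mobile=555-0374 → 555-0374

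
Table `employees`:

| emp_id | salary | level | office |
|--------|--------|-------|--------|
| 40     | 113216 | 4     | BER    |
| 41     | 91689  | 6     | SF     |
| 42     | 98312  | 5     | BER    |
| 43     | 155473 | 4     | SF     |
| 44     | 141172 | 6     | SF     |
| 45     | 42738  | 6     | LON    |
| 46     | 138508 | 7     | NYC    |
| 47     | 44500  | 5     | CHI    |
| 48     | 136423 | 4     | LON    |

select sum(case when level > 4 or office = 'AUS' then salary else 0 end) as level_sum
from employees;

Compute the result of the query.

556919

emp_id=40: ✗
emp_id=41: ✓ → 91689
emp_id=42: ✓ → 98312
emp_id=43: ✗
emp_id=44: ✓ → 141172
emp_id=45: ✓ → 42738
emp_id=46: ✓ → 138508
emp_id=47: ✓ → 44500
emp_id=48: ✗
level_sum = 91689 + 98312 + 141172 + 42738 + 138508 + 44500 = 556919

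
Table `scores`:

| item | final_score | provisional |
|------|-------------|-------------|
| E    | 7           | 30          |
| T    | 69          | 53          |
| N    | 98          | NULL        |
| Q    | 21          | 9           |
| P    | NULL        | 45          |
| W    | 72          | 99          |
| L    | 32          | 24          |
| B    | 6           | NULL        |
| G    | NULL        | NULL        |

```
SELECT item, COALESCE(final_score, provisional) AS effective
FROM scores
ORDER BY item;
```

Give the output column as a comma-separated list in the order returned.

6, 7, NULL, 32, 98, 45, 21, 69, 72

item=B: final_score=6 → 6
item=E: final_score=7 → 7
item=G: final_score=NULL, provisional=NULL (all NULL) → NULL
item=L: final_score=32 → 32
item=N: final_score=98 → 98
item=P: final_score=NULL, provisional=45 → 45
item=Q: final_score=21 → 21
item=T: final_score=69 → 69
item=W: final_score=72 → 72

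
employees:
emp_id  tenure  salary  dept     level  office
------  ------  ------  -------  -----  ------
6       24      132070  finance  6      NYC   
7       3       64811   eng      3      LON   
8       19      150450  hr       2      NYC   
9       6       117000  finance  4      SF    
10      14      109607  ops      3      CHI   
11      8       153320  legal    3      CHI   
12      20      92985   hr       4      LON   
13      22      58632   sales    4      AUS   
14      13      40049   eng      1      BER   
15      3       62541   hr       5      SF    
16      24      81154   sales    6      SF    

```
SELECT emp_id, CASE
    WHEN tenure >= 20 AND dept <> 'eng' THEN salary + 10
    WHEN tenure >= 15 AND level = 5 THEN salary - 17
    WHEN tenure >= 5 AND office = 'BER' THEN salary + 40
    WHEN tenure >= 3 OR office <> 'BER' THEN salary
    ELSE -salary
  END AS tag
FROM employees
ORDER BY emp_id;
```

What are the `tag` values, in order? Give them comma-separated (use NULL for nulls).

132080, 64811, 150450, 117000, 109607, 153320, 92995, 58642, 40089, 62541, 81164

emp_id=6: tenure >= 20 AND dept <> 'eng' → 132080
emp_id=7: tenure >= 3 OR office <> 'BER' → 64811
emp_id=8: tenure >= 3 OR office <> 'BER' → 150450
emp_id=9: tenure >= 3 OR office <> 'BER' → 117000
emp_id=10: tenure >= 3 OR office <> 'BER' → 109607
emp_id=11: tenure >= 3 OR office <> 'BER' → 153320
emp_id=12: tenure >= 20 AND dept <> 'eng' → 92995
emp_id=13: tenure >= 20 AND dept <> 'eng' → 58642
emp_id=14: tenure >= 5 AND office = 'BER' → 40089
emp_id=15: tenure >= 3 OR office <> 'BER' → 62541
emp_id=16: tenure >= 20 AND dept <> 'eng' → 81164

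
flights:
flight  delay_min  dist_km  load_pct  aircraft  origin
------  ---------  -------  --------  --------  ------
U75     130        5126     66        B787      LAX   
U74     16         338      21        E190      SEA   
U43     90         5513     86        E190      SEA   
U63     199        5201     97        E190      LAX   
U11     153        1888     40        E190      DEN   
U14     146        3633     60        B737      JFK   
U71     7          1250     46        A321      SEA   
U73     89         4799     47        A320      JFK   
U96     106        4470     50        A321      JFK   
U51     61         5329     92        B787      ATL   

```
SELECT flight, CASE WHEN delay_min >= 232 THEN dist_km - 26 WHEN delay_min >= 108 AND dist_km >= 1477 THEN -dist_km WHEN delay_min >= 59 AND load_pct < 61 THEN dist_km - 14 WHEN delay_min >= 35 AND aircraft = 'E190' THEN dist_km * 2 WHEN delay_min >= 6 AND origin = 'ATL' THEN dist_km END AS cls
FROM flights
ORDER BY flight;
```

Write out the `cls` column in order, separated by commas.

flight=U11: delay_min >= 108 AND dist_km >= 1477 → -1888
flight=U14: delay_min >= 108 AND dist_km >= 1477 → -3633
flight=U43: delay_min >= 35 AND aircraft = 'E190' → 11026
flight=U51: delay_min >= 6 AND origin = 'ATL' → 5329
flight=U63: delay_min >= 108 AND dist_km >= 1477 → -5201
flight=U71: (no match → NULL) → NULL
flight=U73: delay_min >= 59 AND load_pct < 61 → 4785
flight=U74: (no match → NULL) → NULL
flight=U75: delay_min >= 108 AND dist_km >= 1477 → -5126
flight=U96: delay_min >= 59 AND load_pct < 61 → 4456

-1888, -3633, 11026, 5329, -5201, NULL, 4785, NULL, -5126, 4456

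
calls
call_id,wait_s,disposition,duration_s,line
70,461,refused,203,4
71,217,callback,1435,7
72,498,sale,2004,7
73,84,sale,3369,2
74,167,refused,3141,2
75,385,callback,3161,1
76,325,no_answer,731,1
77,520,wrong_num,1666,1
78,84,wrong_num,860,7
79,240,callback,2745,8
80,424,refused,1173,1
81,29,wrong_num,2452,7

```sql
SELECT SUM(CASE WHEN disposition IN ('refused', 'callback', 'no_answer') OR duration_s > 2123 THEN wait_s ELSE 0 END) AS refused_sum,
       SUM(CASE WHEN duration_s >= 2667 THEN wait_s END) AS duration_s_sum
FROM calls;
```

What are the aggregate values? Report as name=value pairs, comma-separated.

refused_sum=2332, duration_s_sum=876

[refused_sum: disposition IN ('refused', 'callback', 'no_answer') OR duration_s > 2123]
call_id=70: ✓ → 461
call_id=71: ✓ → 217
call_id=72: ✗
call_id=73: ✓ → 84
call_id=74: ✓ → 167
call_id=75: ✓ → 385
call_id=76: ✓ → 325
call_id=77: ✗
call_id=78: ✗
call_id=79: ✓ → 240
call_id=80: ✓ → 424
call_id=81: ✓ → 29
refused_sum = 461 + 217 + 84 + 167 + 385 + 325 + 240 + 424 + 29 = 2332
—
[duration_s_sum: duration_s >= 2667]
call_id=70: ✗
call_id=71: ✗
call_id=72: ✗
call_id=73: ✓ → 84
call_id=74: ✓ → 167
call_id=75: ✓ → 385
call_id=76: ✗
call_id=77: ✗
call_id=78: ✗
call_id=79: ✓ → 240
call_id=80: ✗
call_id=81: ✗
duration_s_sum = 84 + 167 + 385 + 240 = 876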